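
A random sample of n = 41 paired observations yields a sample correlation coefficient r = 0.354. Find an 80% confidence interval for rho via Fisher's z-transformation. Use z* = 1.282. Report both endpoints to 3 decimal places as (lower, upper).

(0.161, 0.521)

z_r = atanh(0.354) = 0.370009;  SE = 1/√(n−3) = 1/√38 = 0.162221
z-limits: 0.370009 ± 1.282·0.162221 = 0.370009 ± 0.207967 = [0.162042, 0.577976]
ρ-limits: (tanh 0.162042, tanh 0.577976) = (0.161, 0.521)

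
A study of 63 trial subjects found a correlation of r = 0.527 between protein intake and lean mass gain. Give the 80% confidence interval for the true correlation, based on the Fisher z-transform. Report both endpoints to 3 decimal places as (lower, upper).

(0.397, 0.636)

Fisher z: z_r = atanh(r) = ½·ln((1+0.527)/(1−0.527)) = 0.585982
SE(z) = 1/√(n−3) = 1/√60 = 0.129099
80% ⇒ z* = 1.282; margin = 1.282·0.129099 = 0.165505
CI on z-scale: (0.420477, 0.751487)
Back-transform: tanh(0.420477) = 0.397332, tanh(0.751487) = 0.636035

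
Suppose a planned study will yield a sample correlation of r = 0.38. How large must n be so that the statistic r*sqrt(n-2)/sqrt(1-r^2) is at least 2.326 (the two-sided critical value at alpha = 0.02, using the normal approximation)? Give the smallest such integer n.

35

Need r·√(n−2)/√(1−r²) ≥ 2.326
√(n−2) ≥ 2.326·√(1−0.1444) / 0.38 = 2.326·0.924986 / 0.38 = 5.6619
n−2 ≥ 32.0571  ⇒  n ≥ 34.0571
Smallest integer n = 35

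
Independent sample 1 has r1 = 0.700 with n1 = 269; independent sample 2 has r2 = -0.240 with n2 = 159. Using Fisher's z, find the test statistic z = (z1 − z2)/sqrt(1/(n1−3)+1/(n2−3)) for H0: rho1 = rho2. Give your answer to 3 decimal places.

11.028

Fisher z-transforms: z1 = atanh(0.700) = 0.867301, z2 = atanh(-0.240) = -0.244774; difference d = 1.112075
Var(d) = 1/266 + 1/156 = 0.0037594 + 0.0064103 = 0.0101697
z = d/√Var(d) = 1.112075 / √0.0101697 = 1.112075 / 0.100845 = 11.028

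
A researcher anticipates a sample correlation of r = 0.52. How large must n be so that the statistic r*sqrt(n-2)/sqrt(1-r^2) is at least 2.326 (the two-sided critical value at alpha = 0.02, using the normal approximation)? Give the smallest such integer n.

Need r·√(n−2)/√(1−r²) ≥ 2.326
√(n−2) ≥ 2.326·√(1−0.2704) / 0.52 = 2.326·0.854166 / 0.52 = 3.8208
n−2 ≥ 14.5985  ⇒  n ≥ 16.5985
Smallest integer n = 17

17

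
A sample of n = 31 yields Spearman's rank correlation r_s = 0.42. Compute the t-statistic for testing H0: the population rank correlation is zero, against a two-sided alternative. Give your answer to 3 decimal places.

1 − r_s² = 1 − 0.1764 = 0.8236;  √(1−r_s²) = 0.907524
√(n−2) = √29 = 5.385165
t = r_s·√(n−2)/√(1−r_s²) = 0.42 · 5.385165 / 0.907524 = 2.492

2.492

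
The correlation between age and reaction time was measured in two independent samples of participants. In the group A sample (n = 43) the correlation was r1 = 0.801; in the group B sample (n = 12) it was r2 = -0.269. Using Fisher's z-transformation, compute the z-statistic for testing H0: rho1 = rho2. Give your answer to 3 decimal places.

Fisher z-transforms: z1 = atanh(0.801) = 1.101396, z2 = atanh(-0.269) = -0.275786; difference d = 1.377182
Var(d) = 1/40 + 1/9 = 0.0250000 + 0.1111111 = 0.1361111
z = d/√Var(d) = 1.377182 / √0.1361111 = 1.377182 / 0.368932 = 3.733

3.733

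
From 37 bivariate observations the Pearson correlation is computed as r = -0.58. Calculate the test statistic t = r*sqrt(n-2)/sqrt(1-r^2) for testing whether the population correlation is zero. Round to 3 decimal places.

t = r·√(n−2) / √(1−r²) with r = -0.58, n = 37
  = -0.58·√35 / √(1 − 0.3364)
  = -0.58·5.916080 / 0.814616
  = -3.431326 / 0.814616 = -4.212

-4.212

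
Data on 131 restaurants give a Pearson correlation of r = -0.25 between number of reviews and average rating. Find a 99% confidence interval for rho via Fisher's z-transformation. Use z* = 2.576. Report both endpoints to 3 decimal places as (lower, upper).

(-0.449, -0.028)

z_r = atanh(-0.25) = -0.255413;  SE = 1/√(n−3) = 1/√128 = 0.088388
z-limits: -0.255413 ± 2.576·0.088388 = -0.255413 ± 0.227687 = [-0.483100, -0.027726]
ρ-limits: (tanh -0.483100, tanh -0.027726) = (-0.449, -0.028)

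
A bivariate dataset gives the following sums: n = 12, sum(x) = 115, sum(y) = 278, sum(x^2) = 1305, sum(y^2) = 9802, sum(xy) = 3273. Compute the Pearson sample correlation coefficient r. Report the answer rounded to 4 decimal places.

S_xy = nΣxy − ΣxΣy = 12·3273 − 115·278 = 39276 − 31970 = 7306
S_xx = nΣx² − (Σx)² = 12·1305 − 115² = 15660 − 13225 = 2435
S_yy = nΣy² − (Σy)² = 12·9802 − 278² = 117624 − 77284 = 40340
r = S_xy / √(S_xx·S_yy) = 7306 / √(2435·40340) = 7306 / √98227900 = 7306 / 9910.9989 = 0.7372

0.7372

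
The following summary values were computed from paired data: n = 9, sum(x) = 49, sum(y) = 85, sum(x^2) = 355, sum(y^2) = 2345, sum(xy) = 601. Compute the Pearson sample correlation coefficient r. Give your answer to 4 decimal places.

Numerator: nΣxy − (Σx)(Σy) = 9·601 − (49)(85) = 1244
Denominator: √[(nΣx²−(Σx)²)(nΣy²−(Σy)²)]
  nΣx²−(Σx)² = 9·355 − 2401 = 794;  nΣy²−(Σy)² = 9·2345 − 7225 = 13880
  √(794·13880) = √11020720 = 3319.7470
r = 1244 / 3319.7470 = 0.3747

0.3747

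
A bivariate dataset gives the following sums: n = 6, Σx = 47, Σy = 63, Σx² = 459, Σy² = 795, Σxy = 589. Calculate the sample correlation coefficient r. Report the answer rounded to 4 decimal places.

0.8672

S_xy = nΣxy − ΣxΣy = 6·589 − 47·63 = 3534 − 2961 = 573
S_xx = nΣx² − (Σx)² = 6·459 − 47² = 2754 − 2209 = 545
S_yy = nΣy² − (Σy)² = 6·795 − 63² = 4770 − 3969 = 801
r = S_xy / √(S_xx·S_yy) = 573 / √(545·801) = 573 / √436545 = 573 / 660.7155 = 0.8672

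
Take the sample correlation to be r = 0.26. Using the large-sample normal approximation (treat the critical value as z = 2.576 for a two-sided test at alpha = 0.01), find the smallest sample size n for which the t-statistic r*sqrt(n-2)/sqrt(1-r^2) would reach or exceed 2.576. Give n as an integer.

94

r√(n−2)/√(1−r²) ≥ 2.576  ⇔  n−2 ≥ (2.576)²·(1−r²)/r²
(1−r²)/r² = (1−0.0676)/0.0676 = 13.7929
n ≥ 2 + 6.635776·13.7929 = 2 + 91.5266 = 93.5266
⌈93.5266⌉ = 94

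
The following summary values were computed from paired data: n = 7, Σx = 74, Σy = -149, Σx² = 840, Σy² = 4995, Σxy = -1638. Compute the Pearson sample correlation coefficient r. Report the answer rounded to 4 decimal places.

Numerator: nΣxy − (Σx)(Σy) = 7·(-1638) − (74)(-149) = -440
Denominator: √[(nΣx²−(Σx)²)(nΣy²−(Σy)²)]
  nΣx²−(Σx)² = 7·840 − 5476 = 404;  nΣy²−(Σy)² = 7·4995 − 22201 = 12764
  √(404·12764) = √5156656 = 2270.8272
r = -440 / 2270.8272 = -0.1938

-0.1938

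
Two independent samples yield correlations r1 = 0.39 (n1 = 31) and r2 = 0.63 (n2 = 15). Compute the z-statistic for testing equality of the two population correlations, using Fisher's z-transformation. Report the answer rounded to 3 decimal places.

z1 = atanh(0.39) = 0.411800,  z2 = atanh(0.63) = 0.741416
SE = √(1/(n1−3) + 1/(n2−3)) = √(1/28 + 1/12) = √(0.0357143 + 0.0833333) = √0.1190476 = 0.345033
z = (z1 − z2)/SE = (0.411800 − 0.741416) / 0.345033 = -0.329616 / 0.345033 = -0.955

-0.955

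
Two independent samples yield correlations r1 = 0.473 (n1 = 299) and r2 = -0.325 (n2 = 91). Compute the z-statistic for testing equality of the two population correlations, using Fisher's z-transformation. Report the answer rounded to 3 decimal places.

z1 = atanh(0.473) = 0.513928,  z2 = atanh(-0.325) = -0.337228
SE = √(1/(n1−3) + 1/(n2−3)) = √(1/296 + 1/88) = √(0.0033784 + 0.0113636) = √0.0147420 = 0.121417
z = (z1 − z2)/SE = (0.513928 − (-0.337228)) / 0.121417 = 0.851156 / 0.121417 = 7.010

7.010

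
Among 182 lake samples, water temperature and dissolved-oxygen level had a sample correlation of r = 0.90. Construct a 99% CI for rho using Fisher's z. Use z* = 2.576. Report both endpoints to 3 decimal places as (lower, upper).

Fisher z: z_r = atanh(r) = ½·ln((1+0.90)/(1−0.90)) = 1.472219
SE(z) = 1/√(n−3) = 1/√179 = 0.074744
99% ⇒ z* = 2.576; margin = 2.576·0.074744 = 0.192541
CI on z-scale: (1.279678, 1.664760)
Back-transform: tanh(1.279678) = 0.856399, tanh(1.664760) = 0.930856

(0.856, 0.931)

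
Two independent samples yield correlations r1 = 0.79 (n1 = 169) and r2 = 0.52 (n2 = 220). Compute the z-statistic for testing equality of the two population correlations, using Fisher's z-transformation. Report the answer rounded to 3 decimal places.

4.801

z1 = atanh(0.79) = 1.071432,  z2 = atanh(0.52) = 0.576340
SE = √(1/(n1−3) + 1/(n2−3)) = √(1/166 + 1/217) = √(0.0060241 + 0.0046083) = √0.0106324 = 0.103114
z = (z1 − z2)/SE = (1.071432 − 0.576340) / 0.103114 = 0.495092 / 0.103114 = 4.801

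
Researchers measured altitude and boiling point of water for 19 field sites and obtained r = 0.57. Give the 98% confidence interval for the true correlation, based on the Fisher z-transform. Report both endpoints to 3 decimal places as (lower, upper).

(0.066, 0.842)

z_r = atanh(0.57) = 0.647523;  SE = 1/√(n−3) = 1/√16 = 0.250000
z-limits: 0.647523 ± 2.326·0.250000 = 0.647523 ± 0.581500 = [0.066023, 1.229023]
ρ-limits: (tanh 0.066023, tanh 1.229023) = (0.066, 0.842)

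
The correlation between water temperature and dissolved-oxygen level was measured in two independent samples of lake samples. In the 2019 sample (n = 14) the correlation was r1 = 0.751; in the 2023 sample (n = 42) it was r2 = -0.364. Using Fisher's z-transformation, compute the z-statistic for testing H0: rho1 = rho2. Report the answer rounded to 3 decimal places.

3.974

Fisher z-transforms: z1 = atanh(0.751) = 0.975245, z2 = atanh(-0.364) = -0.381489; difference d = 1.356734
Var(d) = 1/11 + 1/39 = 0.0909091 + 0.0256410 = 0.1165501
z = d/√Var(d) = 1.356734 / √0.1165501 = 1.356734 / 0.341394 = 3.974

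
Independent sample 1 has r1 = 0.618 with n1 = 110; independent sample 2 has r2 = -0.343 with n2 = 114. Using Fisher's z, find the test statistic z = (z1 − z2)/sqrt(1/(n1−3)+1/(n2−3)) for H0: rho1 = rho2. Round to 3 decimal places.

z1 = atanh(0.618) = 0.721763,  z2 = atanh(-0.343) = -0.357489
SE = √(1/(n1−3) + 1/(n2−3)) = √(1/107 + 1/111) = √(0.0093458 + 0.0090090) = √0.0183548 = 0.135480
z = (z1 − z2)/SE = (0.721763 − (-0.357489)) / 0.135480 = 1.079252 / 0.135480 = 7.966

7.966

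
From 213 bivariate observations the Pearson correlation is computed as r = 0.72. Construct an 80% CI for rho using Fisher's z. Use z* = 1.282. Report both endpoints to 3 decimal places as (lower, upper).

Fisher z: z_r = atanh(r) = ½·ln((1+0.72)/(1−0.72)) = 0.907645
SE(z) = 1/√(n−3) = 1/√210 = 0.069007
80% ⇒ z* = 1.282; margin = 1.282·0.069007 = 0.088467
CI on z-scale: (0.819178, 0.996112)
Back-transform: tanh(0.819178) = 0.674622, tanh(0.996112) = 0.759956

(0.675, 0.760)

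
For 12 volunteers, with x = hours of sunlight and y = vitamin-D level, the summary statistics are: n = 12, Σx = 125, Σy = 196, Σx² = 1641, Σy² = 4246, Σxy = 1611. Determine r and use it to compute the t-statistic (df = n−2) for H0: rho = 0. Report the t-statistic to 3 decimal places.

S_xy = nΣxy − ΣxΣy = 12·1611 − 125·196 = 19332 − 24500 = -5168
S_xx = nΣx² − (Σx)² = 12·1641 − 125² = 19692 − 15625 = 4067
S_yy = nΣy² − (Σy)² = 12·4246 − 196² = 50952 − 38416 = 12536
r = S_xy / √(S_xx·S_yy) = -5168 / √(4067·12536) = -5168 / √50983912 = -5168 / 7140.3020 = -0.7238
t = r·√(n−2)/√(1−r²) = -0.7238·√10 / √(1−0.523886) = -2.288857 / 0.690010 = -3.317

-3.317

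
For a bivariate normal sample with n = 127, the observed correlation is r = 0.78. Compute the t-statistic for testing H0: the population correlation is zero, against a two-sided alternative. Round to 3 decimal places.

13.936

t = r·√(n−2) / √(1−r²) with r = 0.78, n = 127
  = 0.78·√125 / √(1 − 0.6084)
  = 0.78·11.180340 / 0.625780
  = 8.720665 / 0.625780 = 13.936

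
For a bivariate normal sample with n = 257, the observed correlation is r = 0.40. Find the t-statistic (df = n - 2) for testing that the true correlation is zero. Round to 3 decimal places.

t = r·√(n−2) / √(1−r²) with r = 0.40, n = 257
  = 0.40·√255 / √(1 − 0.1600)
  = 0.40·15.968719 / 0.916515
  = 6.387488 / 0.916515 = 6.969

6.969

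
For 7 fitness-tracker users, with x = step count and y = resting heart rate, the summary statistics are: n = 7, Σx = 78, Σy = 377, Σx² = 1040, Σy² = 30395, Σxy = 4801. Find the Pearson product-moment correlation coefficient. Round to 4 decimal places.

0.4571

Numerator: nΣxy − (Σx)(Σy) = 7·4801 − (78)(377) = 4201
Denominator: √[(nΣx²−(Σx)²)(nΣy²−(Σy)²)]
  nΣx²−(Σx)² = 7·1040 − 6084 = 1196;  nΣy²−(Σy)² = 7·30395 − 142129 = 70636
  √(1196·70636) = √84480656 = 9191.3359
r = 4201 / 9191.3359 = 0.4571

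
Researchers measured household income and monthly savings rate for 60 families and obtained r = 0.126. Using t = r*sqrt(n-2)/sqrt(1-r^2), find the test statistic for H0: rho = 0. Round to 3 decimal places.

0.967

1 − r² = 1 − 0.015876 = 0.984124;  √(1−r²) = 0.992030
√(n−2) = √58 = 7.615773
t = r·√(n−2)/√(1−r²) = 0.126 · 7.615773 / 0.992030 = 0.967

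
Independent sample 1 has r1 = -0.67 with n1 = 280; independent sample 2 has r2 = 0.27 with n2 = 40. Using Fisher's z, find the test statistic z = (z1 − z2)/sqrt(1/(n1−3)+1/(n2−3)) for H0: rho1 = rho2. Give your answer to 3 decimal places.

-6.214

Fisher z-transforms: z1 = atanh(-0.67) = -0.810743, z2 = atanh(0.27) = 0.276864; difference d = -1.087607
Var(d) = 1/277 + 1/37 = 0.0036101 + 0.0270270 = 0.0306371
z = d/√Var(d) = -1.087607 / √0.0306371 = -1.087607 / 0.175035 = -6.214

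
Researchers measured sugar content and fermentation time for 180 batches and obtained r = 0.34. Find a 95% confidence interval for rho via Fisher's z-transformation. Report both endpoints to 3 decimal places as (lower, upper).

z_r = atanh(0.34) = 0.354093;  SE = 1/√(n−3) = 1/√177 = 0.075165
z-limits: 0.354093 ± 1.960·0.075165 = 0.354093 ± 0.147323 = [0.206770, 0.501416]
ρ-limits: (tanh 0.206770, tanh 0.501416) = (0.204, 0.463)

(0.204, 0.463)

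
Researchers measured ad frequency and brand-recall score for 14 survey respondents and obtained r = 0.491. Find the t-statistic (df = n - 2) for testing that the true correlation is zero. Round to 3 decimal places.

1 − r² = 1 − 0.241081 = 0.758919;  √(1−r²) = 0.871160
√(n−2) = √12 = 3.464102
t = r·√(n−2)/√(1−r²) = 0.491 · 3.464102 / 0.871160 = 1.952

1.952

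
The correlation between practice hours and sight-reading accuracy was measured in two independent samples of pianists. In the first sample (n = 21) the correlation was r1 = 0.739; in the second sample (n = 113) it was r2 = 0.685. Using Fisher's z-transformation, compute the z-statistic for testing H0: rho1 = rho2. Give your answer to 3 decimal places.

z1 = atanh(0.739) = 0.948273,  z2 = atanh(0.685) = 0.838474
SE = √(1/(n1−3) + 1/(n2−3)) = √(1/18 + 1/110) = √(0.0555556 + 0.0090909) = √0.0646465 = 0.254257
z = (z1 − z2)/SE = (0.948273 − 0.838474) / 0.254257 = 0.109799 / 0.254257 = 0.432

0.432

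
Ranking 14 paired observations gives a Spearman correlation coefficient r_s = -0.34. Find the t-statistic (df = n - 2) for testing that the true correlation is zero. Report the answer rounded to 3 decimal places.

-1.252

t = r_s·√(n−2) / √(1−r_s²) with r_s = -0.34, n = 14
  = -0.34·√12 / √(1 − 0.1156)
  = -0.34·3.464102 / 0.940425
  = -1.177795 / 0.940425 = -1.252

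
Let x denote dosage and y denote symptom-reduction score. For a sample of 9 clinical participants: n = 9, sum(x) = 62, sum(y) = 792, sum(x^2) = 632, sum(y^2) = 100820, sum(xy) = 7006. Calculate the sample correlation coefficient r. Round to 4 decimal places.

Numerator: nΣxy − (Σx)(Σy) = 9·7006 − (62)(792) = 13950
Denominator: √[(nΣx²−(Σx)²)(nΣy²−(Σy)²)]
  nΣx²−(Σx)² = 9·632 − 3844 = 1844;  nΣy²−(Σy)² = 9·100820 − 627264 = 280116
  √(1844·280116) = √516533904 = 22727.3823
r = 13950 / 22727.3823 = 0.6138

0.6138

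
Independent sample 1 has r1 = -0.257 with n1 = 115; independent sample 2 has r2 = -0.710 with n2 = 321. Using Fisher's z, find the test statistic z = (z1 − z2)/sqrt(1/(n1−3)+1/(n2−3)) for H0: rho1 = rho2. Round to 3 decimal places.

5.682

z1 = atanh(-0.257) = -0.262894,  z2 = atanh(-0.710) = -0.887184
SE = √(1/(n1−3) + 1/(n2−3)) = √(1/112 + 1/318) = √(0.0089286 + 0.0031447) = √0.0120733 = 0.109879
z = (z1 − z2)/SE = (-0.262894 − (-0.887184)) / 0.109879 = 0.624290 / 0.109879 = 5.682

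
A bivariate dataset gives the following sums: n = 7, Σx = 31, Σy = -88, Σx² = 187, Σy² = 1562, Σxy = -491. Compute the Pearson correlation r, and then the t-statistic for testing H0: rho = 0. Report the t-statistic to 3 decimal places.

S_xy = nΣxy − ΣxΣy = 7·(-491) − 31·(-88) = -3437 − (-2728) = -709
S_xx = nΣx² − (Σx)² = 7·187 − 31² = 1309 − 961 = 348
S_yy = nΣy² − (Σy)² = 7·1562 − (-88)² = 10934 − 7744 = 3190
r = S_xy / √(S_xx·S_yy) = -709 / √(348·3190) = -709 / √1110120 = -709 / 1053.6223 = -0.6729
t = r·√(n−2)/√(1−r²) = -0.6729·√5 / √(1−0.452794) = -1.504650 / 0.739734 = -2.034

-2.034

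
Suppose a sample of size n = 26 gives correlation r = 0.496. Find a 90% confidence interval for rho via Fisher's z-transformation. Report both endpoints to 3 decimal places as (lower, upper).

z_r = atanh(0.496) = 0.543987;  SE = 1/√(n−3) = 1/√23 = 0.208514
z-limits: 0.543987 ± 1.645·0.208514 = 0.543987 ± 0.343006 = [0.200981, 0.886993]
ρ-limits: (tanh 0.200981, tanh 0.886993) = (0.198, 0.710)

(0.198, 0.710)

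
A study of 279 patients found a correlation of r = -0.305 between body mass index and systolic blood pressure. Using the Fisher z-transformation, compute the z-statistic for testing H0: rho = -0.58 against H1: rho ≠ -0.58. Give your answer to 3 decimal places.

5.772

Fisher z: atanh(-0.305) = -0.315023, atanh(-0.58) = -0.662463
z = (z_r − z_0)·√(n−3) = (-0.315023 − (-0.662463))·√276 = 0.347440 · 16.613248 = 5.772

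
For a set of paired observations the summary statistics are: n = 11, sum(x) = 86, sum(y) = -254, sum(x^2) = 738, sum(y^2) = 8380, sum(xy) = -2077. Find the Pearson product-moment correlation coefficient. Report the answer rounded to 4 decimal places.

-0.2244

S_xy = nΣxy − ΣxΣy = 11·(-2077) − 86·(-254) = -22847 − (-21844) = -1003
S_xx = nΣx² − (Σx)² = 11·738 − 86² = 8118 − 7396 = 722
S_yy = nΣy² − (Σy)² = 11·8380 − (-254)² = 92180 − 64516 = 27664
r = S_xy / √(S_xx·S_yy) = -1003 / √(722·27664) = -1003 / √19973408 = -1003 / 4469.1619 = -0.2244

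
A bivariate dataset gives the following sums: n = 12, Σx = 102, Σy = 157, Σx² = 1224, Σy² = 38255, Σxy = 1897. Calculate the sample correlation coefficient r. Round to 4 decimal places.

0.1565

Numerator: nΣxy − (Σx)(Σy) = 12·1897 − (102)(157) = 6750
Denominator: √[(nΣx²−(Σx)²)(nΣy²−(Σy)²)]
  nΣx²−(Σx)² = 12·1224 − 10404 = 4284;  nΣy²−(Σy)² = 12·38255 − 24649 = 434411
  √(4284·434411) = √1861016724 = 43139.5031
r = 6750 / 43139.5031 = 0.1565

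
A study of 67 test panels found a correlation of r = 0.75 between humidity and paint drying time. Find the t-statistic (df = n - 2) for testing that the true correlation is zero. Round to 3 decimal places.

t = r·√(n−2) / √(1−r²) with r = 0.75, n = 67
  = 0.75·√65 / √(1 − 0.5625)
  = 0.75·8.062258 / 0.661438
  = 6.046693 / 0.661438 = 9.142

9.142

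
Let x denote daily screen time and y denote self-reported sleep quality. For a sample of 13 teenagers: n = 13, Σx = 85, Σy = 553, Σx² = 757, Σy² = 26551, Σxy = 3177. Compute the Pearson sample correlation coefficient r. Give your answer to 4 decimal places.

-0.5622

Numerator: nΣxy − (Σx)(Σy) = 13·3177 − (85)(553) = -5704
Denominator: √[(nΣx²−(Σx)²)(nΣy²−(Σy)²)]
  nΣx²−(Σx)² = 13·757 − 7225 = 2616;  nΣy²−(Σy)² = 13·26551 − 305809 = 39354
  √(2616·39354) = √102950064 = 10146.4311
r = -5704 / 10146.4311 = -0.5622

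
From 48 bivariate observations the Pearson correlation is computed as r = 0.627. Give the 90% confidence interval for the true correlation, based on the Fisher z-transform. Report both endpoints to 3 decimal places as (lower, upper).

(0.455, 0.754)

z_r = atanh(0.627) = 0.736457;  SE = 1/√(n−3) = 1/√45 = 0.149071
z-limits: 0.736457 ± 1.645·0.149071 = 0.736457 ± 0.245222 = [0.491235, 0.981679]
ρ-limits: (tanh 0.491235, tanh 0.981679) = (0.455, 0.754)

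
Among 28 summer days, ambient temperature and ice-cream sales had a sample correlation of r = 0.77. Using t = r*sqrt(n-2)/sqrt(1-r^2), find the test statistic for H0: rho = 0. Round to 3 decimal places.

6.154

1 − r² = 1 − 0.5929 = 0.4071;  √(1−r²) = 0.638044
√(n−2) = √26 = 5.099020
t = r·√(n−2)/√(1−r²) = 0.77 · 5.099020 / 0.638044 = 6.154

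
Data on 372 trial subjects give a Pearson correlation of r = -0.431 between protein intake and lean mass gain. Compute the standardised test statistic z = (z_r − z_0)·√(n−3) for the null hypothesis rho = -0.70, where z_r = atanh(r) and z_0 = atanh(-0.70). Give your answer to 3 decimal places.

Fisher z: atanh(-0.431) = -0.461124, atanh(-0.70) = -0.867301
z = (z_r − z_0)·√(n−3) = (-0.461124 − (-0.867301))·√369 = 0.406177 · 19.209373 = 7.802

7.802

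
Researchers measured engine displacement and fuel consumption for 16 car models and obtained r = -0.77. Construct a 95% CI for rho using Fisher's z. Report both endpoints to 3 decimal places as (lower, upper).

z_r = atanh(-0.77) = -1.020328;  SE = 1/√(n−3) = 1/√13 = 0.277350
z-limits: -1.020328 ± 1.960·0.277350 = -1.020328 ± 0.543606 = [-1.563934, -0.476722]
ρ-limits: (tanh -1.563934, tanh -0.476722) = (-0.916, -0.444)

(-0.916, -0.444)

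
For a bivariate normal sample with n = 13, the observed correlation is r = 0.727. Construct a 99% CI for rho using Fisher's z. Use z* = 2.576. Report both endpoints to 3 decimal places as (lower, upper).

z_r = atanh(0.727) = 0.922335;  SE = 1/√(n−3) = 1/√10 = 0.316228
z-limits: 0.922335 ± 2.576·0.316228 = 0.922335 ± 0.814603 = [0.107732, 1.736938]
ρ-limits: (tanh 0.107732, tanh 1.736938) = (0.107, 0.940)

(0.107, 0.940)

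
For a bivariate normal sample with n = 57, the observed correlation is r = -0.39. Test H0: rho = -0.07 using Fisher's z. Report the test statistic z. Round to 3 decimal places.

-2.511

z_r = atanh(-0.39) = -0.411800,  z_0 = atanh(-0.07) = -0.070115
SE = 1/√(n−3) = 1/√54 = 0.136083
z = (z_r − z_0)/SE = (-0.411800 − (-0.070115)) / 0.136083 = -0.341685 / 0.136083 = -2.511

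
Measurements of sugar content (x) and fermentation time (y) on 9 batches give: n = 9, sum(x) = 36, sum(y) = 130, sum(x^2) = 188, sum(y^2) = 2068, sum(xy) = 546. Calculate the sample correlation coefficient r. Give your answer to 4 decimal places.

S_xy = nΣxy − ΣxΣy = 9·546 − 36·130 = 4914 − 4680 = 234
S_xx = nΣx² − (Σx)² = 9·188 − 36² = 1692 − 1296 = 396
S_yy = nΣy² − (Σy)² = 9·2068 − 130² = 18612 − 16900 = 1712
r = S_xy / √(S_xx·S_yy) = 234 / √(396·1712) = 234 / √677952 = 234 / 823.3784 = 0.2842

0.2842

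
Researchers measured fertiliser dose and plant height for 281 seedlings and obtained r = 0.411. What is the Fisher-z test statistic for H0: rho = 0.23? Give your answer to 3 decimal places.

3.378

Fisher z: atanh(0.411) = 0.436814, atanh(0.23) = 0.234189
z = (z_r − z_0)·√(n−3) = (0.436814 − 0.234189)·√278 = 0.202625 · 16.673332 = 3.378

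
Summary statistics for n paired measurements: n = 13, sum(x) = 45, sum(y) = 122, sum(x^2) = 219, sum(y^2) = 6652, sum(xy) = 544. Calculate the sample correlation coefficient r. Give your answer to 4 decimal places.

Numerator: nΣxy − (Σx)(Σy) = 13·544 − (45)(122) = 1582
Denominator: √[(nΣx²−(Σx)²)(nΣy²−(Σy)²)]
  nΣx²−(Σx)² = 13·219 − 2025 = 822;  nΣy²−(Σy)² = 13·6652 − 14884 = 71592
  √(822·71592) = √58848624 = 7671.2857
r = 1582 / 7671.2857 = 0.2062

0.2062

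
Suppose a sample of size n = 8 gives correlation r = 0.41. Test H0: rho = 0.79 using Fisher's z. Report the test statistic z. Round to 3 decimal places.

-1.422

z_r = atanh(0.41) = 0.435611,  z_0 = atanh(0.79) = 1.071432
SE = 1/√(n−3) = 1/√5 = 0.447214
z = (z_r − z_0)/SE = (0.435611 − 1.071432) / 0.447214 = -0.635821 / 0.447214 = -1.422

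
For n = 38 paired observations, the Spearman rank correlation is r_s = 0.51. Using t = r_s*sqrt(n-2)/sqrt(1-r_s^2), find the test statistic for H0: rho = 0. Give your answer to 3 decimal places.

t = r_s·√(n−2) / √(1−r_s²) with r_s = 0.51, n = 38
  = 0.51·√36 / √(1 − 0.2601)
  = 0.51·6.000000 / 0.860174
  = 3.060000 / 0.860174 = 3.557

3.557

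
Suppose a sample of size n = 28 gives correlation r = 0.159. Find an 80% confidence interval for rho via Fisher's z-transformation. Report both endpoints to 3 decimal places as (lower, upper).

(-0.096, 0.394)

Fisher z: z_r = atanh(r) = ½·ln((1+0.159)/(1−0.159)) = 0.160361
SE(z) = 1/√(n−3) = 1/√25 = 0.200000
80% ⇒ z* = 1.282; margin = 1.282·0.200000 = 0.256400
CI on z-scale: (-0.096039, 0.416761)
Back-transform: tanh(-0.096039) = -0.095745, tanh(0.416761) = 0.394198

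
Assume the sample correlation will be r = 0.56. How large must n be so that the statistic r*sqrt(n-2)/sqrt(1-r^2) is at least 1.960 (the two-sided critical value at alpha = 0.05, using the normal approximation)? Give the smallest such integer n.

11

Need r·√(n−2)/√(1−r²) ≥ 1.960
√(n−2) ≥ 1.960·√(1−0.3136) / 0.56 = 1.960·0.828493 / 0.56 = 2.8997
n−2 ≥ 8.4083  ⇒  n ≥ 10.4083
Smallest integer n = 11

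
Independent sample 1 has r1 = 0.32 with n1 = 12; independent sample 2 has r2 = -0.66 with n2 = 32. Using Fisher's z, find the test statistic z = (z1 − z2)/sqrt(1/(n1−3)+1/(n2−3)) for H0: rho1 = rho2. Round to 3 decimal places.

2.947

z1 = atanh(0.32) = 0.331647,  z2 = atanh(-0.66) = -0.792814
SE = √(1/(n1−3) + 1/(n2−3)) = √(1/9 + 1/29) = √(0.1111111 + 0.0344828) = √0.1455939 = 0.381568
z = (z1 − z2)/SE = (0.331647 − (-0.792814)) / 0.381568 = 1.124461 / 0.381568 = 2.947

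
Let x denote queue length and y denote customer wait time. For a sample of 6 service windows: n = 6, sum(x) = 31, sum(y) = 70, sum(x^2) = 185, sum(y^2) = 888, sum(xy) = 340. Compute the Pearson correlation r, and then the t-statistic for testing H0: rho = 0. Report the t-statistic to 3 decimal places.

S_xy = nΣxy − ΣxΣy = 6·340 − 31·70 = 2040 − 2170 = -130
S_xx = nΣx² − (Σx)² = 6·185 − 31² = 1110 − 961 = 149
S_yy = nΣy² − (Σy)² = 6·888 − 70² = 5328 − 4900 = 428
r = S_xy / √(S_xx·S_yy) = -130 / √(149·428) = -130 / √63772 = -130 / 252.5312 = -0.5148
t = r·√(n−2)/√(1−r²) = -0.5148·√4 / √(1−0.265019) = -1.029600 / 0.857310 = -1.201

-1.201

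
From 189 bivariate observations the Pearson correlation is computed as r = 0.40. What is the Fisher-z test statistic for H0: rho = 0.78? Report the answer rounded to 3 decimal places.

-8.479

Fisher z: atanh(0.40) = 0.423649, atanh(0.78) = 1.045371
z = (z_r − z_0)·√(n−3) = (0.423649 − 1.045371)·√186 = -0.621722 · 13.638182 = -8.479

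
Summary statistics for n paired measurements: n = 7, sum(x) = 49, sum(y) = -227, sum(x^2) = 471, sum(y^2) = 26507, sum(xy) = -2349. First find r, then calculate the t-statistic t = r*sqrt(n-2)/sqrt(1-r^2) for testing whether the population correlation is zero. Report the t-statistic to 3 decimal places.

S_xy = nΣxy − ΣxΣy = 7·(-2349) − 49·(-227) = -16443 − (-11123) = -5320
S_xx = nΣx² − (Σx)² = 7·471 − 49² = 3297 − 2401 = 896
S_yy = nΣy² − (Σy)² = 7·26507 − (-227)² = 185549 − 51529 = 134020
r = S_xy / √(S_xx·S_yy) = -5320 / √(896·134020) = -5320 / √120081920 = -5320 / 10958.1896 = -0.4855
t = r·√(n−2)/√(1−r²) = -0.4855·√5 / √(1−0.235710) = -1.085611 / 0.874237 = -1.242

-1.242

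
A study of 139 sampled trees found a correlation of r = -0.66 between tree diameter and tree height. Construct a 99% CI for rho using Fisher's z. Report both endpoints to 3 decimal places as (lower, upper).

(-0.767, -0.517)

z_r = atanh(-0.66) = -0.792814;  SE = 1/√(n−3) = 1/√136 = 0.085749
z-limits: -0.792814 ± 2.576·0.085749 = -0.792814 ± 0.220889 = [-1.013703, -0.571925]
ρ-limits: (tanh -1.013703, tanh -0.571925) = (-0.767, -0.517)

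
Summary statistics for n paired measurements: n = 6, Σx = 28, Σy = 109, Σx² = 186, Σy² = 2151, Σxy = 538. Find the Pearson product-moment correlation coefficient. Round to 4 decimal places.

0.3017

Numerator: nΣxy − (Σx)(Σy) = 6·538 − (28)(109) = 176
Denominator: √[(nΣx²−(Σx)²)(nΣy²−(Σy)²)]
  nΣx²−(Σx)² = 6·186 − 784 = 332;  nΣy²−(Σy)² = 6·2151 − 11881 = 1025
  √(332·1025) = √340300 = 583.3524
r = 176 / 583.3524 = 0.3017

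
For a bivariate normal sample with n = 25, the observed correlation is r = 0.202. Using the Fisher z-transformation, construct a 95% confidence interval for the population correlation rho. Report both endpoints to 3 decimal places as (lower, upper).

(-0.210, 0.553)

z_r = atanh(0.202) = 0.204817;  SE = 1/√(n−3) = 1/√22 = 0.213201
z-limits: 0.204817 ± 1.960·0.213201 = 0.204817 ± 0.417874 = [-0.213057, 0.622691]
ρ-limits: (tanh -0.213057, tanh 0.622691) = (-0.210, 0.553)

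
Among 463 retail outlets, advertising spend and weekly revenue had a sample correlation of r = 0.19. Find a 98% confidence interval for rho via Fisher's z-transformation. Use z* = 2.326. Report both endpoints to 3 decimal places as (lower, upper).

z_r = atanh(0.19) = 0.192337;  SE = 1/√(n−3) = 1/√460 = 0.046625
z-limits: 0.192337 ± 2.326·0.046625 = 0.192337 ± 0.108450 = [0.083887, 0.300787]
ρ-limits: (tanh 0.083887, tanh 0.300787) = (0.084, 0.292)

(0.084, 0.292)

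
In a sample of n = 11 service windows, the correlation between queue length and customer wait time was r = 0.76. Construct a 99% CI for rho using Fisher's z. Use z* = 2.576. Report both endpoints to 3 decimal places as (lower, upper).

(0.085, 0.957)

z_r = atanh(0.76) = 0.996215;  SE = 1/√(n−3) = 1/√8 = 0.353553
z-limits: 0.996215 ± 2.576·0.353553 = 0.996215 ± 0.910753 = [0.085462, 1.906968]
ρ-limits: (tanh 0.085462, tanh 1.906968) = (0.085, 0.957)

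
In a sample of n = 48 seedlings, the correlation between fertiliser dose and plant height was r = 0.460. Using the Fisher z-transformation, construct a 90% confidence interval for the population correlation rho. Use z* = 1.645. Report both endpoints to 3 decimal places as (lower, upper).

(0.247, 0.631)

z_r = atanh(0.460) = 0.497311;  SE = 1/√(n−3) = 1/√45 = 0.149071
z-limits: 0.497311 ± 1.645·0.149071 = 0.497311 ± 0.245222 = [0.252089, 0.742533]
ρ-limits: (tanh 0.252089, tanh 0.742533) = (0.247, 0.631)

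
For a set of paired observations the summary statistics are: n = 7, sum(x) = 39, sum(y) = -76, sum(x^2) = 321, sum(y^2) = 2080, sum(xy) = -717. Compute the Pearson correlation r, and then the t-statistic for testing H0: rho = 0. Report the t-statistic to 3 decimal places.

-3.131

S_xy = nΣxy − ΣxΣy = 7·(-717) − 39·(-76) = -5019 − (-2964) = -2055
S_xx = nΣx² − (Σx)² = 7·321 − 39² = 2247 − 1521 = 726
S_yy = nΣy² − (Σy)² = 7·2080 − (-76)² = 14560 − 5776 = 8784
r = S_xy / √(S_xx·S_yy) = -2055 / √(726·8784) = -2055 / √6377184 = -2055 / 2525.3087 = -0.8138
t = r·√(n−2)/√(1−r²) = -0.8138·√5 / √(1−0.662270) = -1.819712 / 0.581145 = -3.131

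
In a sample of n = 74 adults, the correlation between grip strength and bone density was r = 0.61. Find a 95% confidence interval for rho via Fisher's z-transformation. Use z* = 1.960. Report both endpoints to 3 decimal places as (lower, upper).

(0.443, 0.736)

z_r = atanh(0.61) = 0.708921;  SE = 1/√(n−3) = 1/√71 = 0.118678
z-limits: 0.708921 ± 1.960·0.118678 = 0.708921 ± 0.232609 = [0.476312, 0.941530]
ρ-limits: (tanh 0.476312, tanh 0.941530) = (0.443, 0.736)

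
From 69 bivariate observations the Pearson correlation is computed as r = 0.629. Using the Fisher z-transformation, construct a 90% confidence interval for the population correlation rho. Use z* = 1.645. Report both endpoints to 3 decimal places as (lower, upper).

Fisher z: z_r = atanh(r) = ½·ln((1+0.629)/(1−0.629)) = 0.739760
SE(z) = 1/√(n−3) = 1/√66 = 0.123091
90% ⇒ z* = 1.645; margin = 1.645·0.123091 = 0.202485
CI on z-scale: (0.537275, 0.942245)
Back-transform: tanh(0.537275) = 0.490922, tanh(0.942245) = 0.736252

(0.491, 0.736)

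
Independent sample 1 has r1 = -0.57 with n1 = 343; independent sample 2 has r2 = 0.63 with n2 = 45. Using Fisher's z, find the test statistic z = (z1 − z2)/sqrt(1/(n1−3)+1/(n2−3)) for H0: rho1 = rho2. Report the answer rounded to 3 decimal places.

z1 = atanh(-0.57) = -0.647523,  z2 = atanh(0.63) = 0.741416
SE = √(1/(n1−3) + 1/(n2−3)) = √(1/340 + 1/42) = √(0.0029412 + 0.0238095) = √0.0267507 = 0.163556
z = (z1 − z2)/SE = (-0.647523 − 0.741416) / 0.163556 = -1.388939 / 0.163556 = -8.492

-8.492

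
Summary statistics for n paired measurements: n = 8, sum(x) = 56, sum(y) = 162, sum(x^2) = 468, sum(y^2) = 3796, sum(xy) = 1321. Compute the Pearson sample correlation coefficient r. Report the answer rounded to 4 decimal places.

0.9448

S_xy = nΣxy − ΣxΣy = 8·1321 − 56·162 = 10568 − 9072 = 1496
S_xx = nΣx² − (Σx)² = 8·468 − 56² = 3744 − 3136 = 608
S_yy = nΣy² − (Σy)² = 8·3796 − 162² = 30368 − 26244 = 4124
r = S_xy / √(S_xx·S_yy) = 1496 / √(608·4124) = 1496 / √2507392 = 1496 / 1583.4747 = 0.9448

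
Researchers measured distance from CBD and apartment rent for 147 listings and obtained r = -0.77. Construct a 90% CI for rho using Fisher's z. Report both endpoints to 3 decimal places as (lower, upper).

(-0.820, -0.708)

z_r = atanh(-0.77) = -1.020328;  SE = 1/√(n−3) = 1/√144 = 0.083333
z-limits: -1.020328 ± 1.645·0.083333 = -1.020328 ± 0.137083 = [-1.157411, -0.883245]
ρ-limits: (tanh -1.157411, tanh -0.883245) = (-0.820, -0.708)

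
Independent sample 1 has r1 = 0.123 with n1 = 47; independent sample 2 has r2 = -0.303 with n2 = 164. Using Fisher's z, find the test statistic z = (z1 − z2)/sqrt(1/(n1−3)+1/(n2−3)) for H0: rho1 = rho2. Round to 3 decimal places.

z1 = atanh(0.123) = 0.123626,  z2 = atanh(-0.303) = -0.312820
SE = √(1/(n1−3) + 1/(n2−3)) = √(1/44 + 1/161) = √(0.0227273 + 0.0062112) = √0.0289385 = 0.170113
z = (z1 − z2)/SE = (0.123626 − (-0.312820)) / 0.170113 = 0.436446 / 0.170113 = 2.566

2.566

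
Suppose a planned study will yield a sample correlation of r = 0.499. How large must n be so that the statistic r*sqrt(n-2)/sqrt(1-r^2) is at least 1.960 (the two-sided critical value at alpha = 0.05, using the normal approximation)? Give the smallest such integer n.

14

r√(n−2)/√(1−r²) ≥ 1.960  ⇔  n−2 ≥ (1.960)²·(1−r²)/r²
(1−r²)/r² = (1−0.249001)/0.249001 = 3.0160
n ≥ 2 + 3.8416·3.0160 = 2 + 11.5863 = 13.5863
⌈13.5863⌉ = 14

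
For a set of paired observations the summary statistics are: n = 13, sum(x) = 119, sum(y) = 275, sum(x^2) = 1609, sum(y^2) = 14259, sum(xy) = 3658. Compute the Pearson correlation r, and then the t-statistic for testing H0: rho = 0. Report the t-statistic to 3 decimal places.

S_xy = nΣxy − ΣxΣy = 13·3658 − 119·275 = 47554 − 32725 = 14829
S_xx = nΣx² − (Σx)² = 13·1609 − 119² = 20917 − 14161 = 6756
S_yy = nΣy² − (Σy)² = 13·14259 − 275² = 185367 − 75625 = 109742
r = S_xy / √(S_xx·S_yy) = 14829 / √(6756·109742) = 14829 / √741416952 = 14829 / 27228.9727 = 0.5446
t = r·√(n−2)/√(1−r²) = 0.5446·√11 / √(1−0.296589) = 1.806234 / 0.838696 = 2.154

2.154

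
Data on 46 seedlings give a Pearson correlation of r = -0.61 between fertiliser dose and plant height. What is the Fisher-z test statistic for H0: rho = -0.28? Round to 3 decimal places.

Fisher z: atanh(-0.61) = -0.708921, atanh(-0.28) = -0.287682
z = (z_r − z_0)·√(n−3) = (-0.708921 − (-0.287682))·√43 = -0.421239 · 6.557439 = -2.762

-2.762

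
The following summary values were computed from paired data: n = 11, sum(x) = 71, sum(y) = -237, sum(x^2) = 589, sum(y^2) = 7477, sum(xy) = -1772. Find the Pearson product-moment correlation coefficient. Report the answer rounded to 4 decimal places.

S_xy = nΣxy − ΣxΣy = 11·(-1772) − 71·(-237) = -19492 − (-16827) = -2665
S_xx = nΣx² − (Σx)² = 11·589 − 71² = 6479 − 5041 = 1438
S_yy = nΣy² − (Σy)² = 11·7477 − (-237)² = 82247 − 56169 = 26078
r = S_xy / √(S_xx·S_yy) = -2665 / √(1438·26078) = -2665 / √37500164 = -2665 / 6123.7377 = -0.4352

-0.4352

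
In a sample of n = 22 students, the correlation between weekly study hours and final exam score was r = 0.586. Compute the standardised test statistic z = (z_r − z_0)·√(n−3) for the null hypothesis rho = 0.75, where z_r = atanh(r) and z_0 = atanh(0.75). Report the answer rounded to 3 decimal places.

z_r = atanh(0.586) = 0.671552,  z_0 = atanh(0.75) = 0.972955
SE = 1/√(n−3) = 1/√19 = 0.229416
z = (z_r − z_0)/SE = (0.671552 − 0.972955) / 0.229416 = -0.301403 / 0.229416 = -1.314

-1.314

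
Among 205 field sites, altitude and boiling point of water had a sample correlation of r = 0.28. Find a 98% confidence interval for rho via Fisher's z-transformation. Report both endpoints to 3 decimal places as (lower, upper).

(0.123, 0.423)

Fisher z: z_r = atanh(r) = ½·ln((1+0.28)/(1−0.28)) = 0.287682
SE(z) = 1/√(n−3) = 1/√202 = 0.070360
98% ⇒ z* = 2.326; margin = 2.326·0.070360 = 0.163657
CI on z-scale: (0.124025, 0.451339)
Back-transform: tanh(0.124025) = 0.123393, tanh(0.451339) = 0.422999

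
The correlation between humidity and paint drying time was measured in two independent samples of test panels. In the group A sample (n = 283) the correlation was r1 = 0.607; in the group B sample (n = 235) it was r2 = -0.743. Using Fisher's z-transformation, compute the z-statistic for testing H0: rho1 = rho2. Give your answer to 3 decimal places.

Fisher z-transforms: z1 = atanh(0.607) = 0.704157, z2 = atanh(-0.743) = -0.957143; difference d = 1.661300
Var(d) = 1/280 + 1/232 = 0.0035714 + 0.0043103 = 0.0078817
z = d/√Var(d) = 1.661300 / √0.0078817 = 1.661300 / 0.088779 = 18.713

18.713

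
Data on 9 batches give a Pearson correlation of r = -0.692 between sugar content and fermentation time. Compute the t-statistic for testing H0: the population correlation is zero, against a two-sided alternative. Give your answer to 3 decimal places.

t = r·√(n−2) / √(1−r²) with r = -0.692, n = 9
  = -0.692·√7 / √(1 − 0.478864)
  = -0.692·2.645751 / 0.721897
  = -1.830860 / 0.721897 = -2.536

-2.536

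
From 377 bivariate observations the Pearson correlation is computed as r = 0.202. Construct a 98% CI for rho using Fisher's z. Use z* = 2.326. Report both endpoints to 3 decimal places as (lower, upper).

Fisher z: z_r = atanh(r) = ½·ln((1+0.202)/(1−0.202)) = 0.204817
SE(z) = 1/√(n−3) = 1/√374 = 0.051709
98% ⇒ z* = 2.326; margin = 2.326·0.051709 = 0.120275
CI on z-scale: (0.084542, 0.325092)
Back-transform: tanh(0.084542) = 0.084341, tanh(0.325092) = 0.314104

(0.084, 0.314)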